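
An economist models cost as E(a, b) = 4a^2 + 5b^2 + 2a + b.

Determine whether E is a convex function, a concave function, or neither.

E is quadratic, so its Hessian is the constant matrix H = [[8, 0], [0, 10]].
det(H) = 80, tr(H) = 18.
det(H) > 0 and tr(H) > 0, so H is positive definite everywhere: convex.

convex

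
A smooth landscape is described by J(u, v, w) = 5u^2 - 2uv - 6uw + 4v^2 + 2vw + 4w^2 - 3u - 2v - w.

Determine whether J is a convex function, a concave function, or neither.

convex

J is quadratic, so its Hessian is the constant matrix H = [[10, -2, -6], [-2, 8, 2], [-6, 2, 8]].
Leading principal minors: 10, 76, 328.
All positive ⇒ H ≻ 0 ⇒ convex.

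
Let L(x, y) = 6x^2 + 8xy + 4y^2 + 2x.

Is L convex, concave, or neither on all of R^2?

convex

L is quadratic, so its Hessian is the constant matrix H = [[12, 8], [8, 8]].
det(H) = 32, tr(H) = 20.
det(H) > 0 and tr(H) > 0, so H is positive definite everywhere: convex.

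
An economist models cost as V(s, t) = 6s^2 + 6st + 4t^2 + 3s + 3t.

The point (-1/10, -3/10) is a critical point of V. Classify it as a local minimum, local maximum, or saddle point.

local minimum

The Hessian of V is constant: H = [[12, 6], [6, 8]].
det(H) = 12·8 − 6² = 60.
det(H) > 0 and tr(H) = 20 > 0, so H is positive definite and the point is a local minimum.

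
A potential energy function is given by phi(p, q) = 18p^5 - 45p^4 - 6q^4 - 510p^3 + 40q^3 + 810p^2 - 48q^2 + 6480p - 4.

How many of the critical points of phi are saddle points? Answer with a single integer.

6

phi separates as a function of p plus a function of q, so ∇phi=0 decouples.
∂phi/∂p = 90(p - 4)(p - 3)(p + 2)(p + 3) = 0 at p ∈ {-3, -2, 3, 4}; ∂phi/∂q = -24q(q - 4)(q - 1) = 0 at q ∈ {0, 1, 4}.
The Hessian is diagonal: diag(phi_pp, phi_qq). Second derivatives: phi_pp(-3)=-3780, phi_pp(-2)=2700, phi_pp(3)=-2700, phi_pp(4)=3780; phi_qq(0)=-96, phi_qq(1)=72, phi_qq(4)=-288.
Saddle points occur where the two diagonal entries have opposite signs: (-3, 1), (-2, 0), (-2, 4), (3, 1), (4, 0), (4, 4). Count: 6.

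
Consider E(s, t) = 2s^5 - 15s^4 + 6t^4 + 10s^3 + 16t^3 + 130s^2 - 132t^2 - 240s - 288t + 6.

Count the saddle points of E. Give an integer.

E separates as a function of s plus a function of t, so ∇E=0 decouples.
∂E/∂s = 10(s - 4)(s - 3)(s - 1)(s + 2) = 0 at s ∈ {-2, 1, 3, 4}; ∂E/∂t = 24(t - 3)(t + 1)(t + 4) = 0 at t ∈ {-4, -1, 3}.
The Hessian is diagonal: diag(E_ss, E_tt). Second derivatives: E_ss(-2)=-900, E_ss(1)=180, E_ss(3)=-100, E_ss(4)=180; E_tt(-4)=504, E_tt(-1)=-288, E_tt(3)=672.
Saddle points occur where the two diagonal entries have opposite signs: (-2, -4), (-2, 3), (1, -1), (3, -4), (3, 3), (4, -1). Count: 6.

6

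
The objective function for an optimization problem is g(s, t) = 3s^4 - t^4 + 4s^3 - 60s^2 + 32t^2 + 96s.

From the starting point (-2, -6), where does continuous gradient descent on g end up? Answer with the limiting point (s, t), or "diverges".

g is separable, so gradient descent decouples: s follows -∂g/∂s, t follows -∂g/∂t.
∂g/∂s = 12(s - 2)(s - 1)(s + 4); at s=-2 this is 288, so s decreases.
∂g/∂t = -4t(t - 4)(t + 4); at t=-6 this is 480, so t decreases.
The t-coordinate has no critical point in that direction and runs off to infinity.

diverges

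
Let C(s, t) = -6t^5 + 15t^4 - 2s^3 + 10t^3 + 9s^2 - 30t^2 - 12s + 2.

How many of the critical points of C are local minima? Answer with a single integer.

C separates as a function of s plus a function of t, so ∇C=0 decouples.
∂C/∂s = -6(s - 2)(s - 1) = 0 at s ∈ {1, 2}; ∂C/∂t = -30t(t - 2)(t - 1)(t + 1) = 0 at t ∈ {-1, 0, 1, 2}.
The Hessian is diagonal: diag(C_ss, C_tt). Second derivatives: C_ss(1)=6, C_ss(2)=-6; C_tt(-1)=180, C_tt(0)=-60, C_tt(1)=60, C_tt(2)=-180.
Local minima occur where both diagonal entries positive: (1, -1), (1, 1). Count: 2.

2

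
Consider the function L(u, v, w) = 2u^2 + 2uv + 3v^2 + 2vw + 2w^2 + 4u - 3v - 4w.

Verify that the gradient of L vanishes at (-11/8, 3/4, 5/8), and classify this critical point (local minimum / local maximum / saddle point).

∇L = (4u + 2v + 4, 2u + 6v + 2w - 3, 2v + 4w - 4); substituting (-11/8, 3/4, 5/8) gives ∇L = (0, 0, 0), so (-11/8, 3/4, 5/8) is indeed a critical point.
The Hessian is constant: H = [[4, 2, 0], [2, 6, 2], [0, 2, 4]].
Leading principal minors: Δ₁ = 4, Δ₂ = 20, Δ₃ = 64.
All leading minors are positive, so H is positive definite: a local minimum.

local minimum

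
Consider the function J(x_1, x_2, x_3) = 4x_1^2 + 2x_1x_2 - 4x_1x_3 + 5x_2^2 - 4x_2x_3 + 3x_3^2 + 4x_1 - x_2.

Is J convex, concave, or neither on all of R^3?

convex

J is quadratic, so its Hessian is the constant matrix H = [[8, 2, -4], [2, 10, -4], [-4, -4, 6]].
Leading principal minors: 8, 76, 232.
All positive ⇒ H ≻ 0 ⇒ convex.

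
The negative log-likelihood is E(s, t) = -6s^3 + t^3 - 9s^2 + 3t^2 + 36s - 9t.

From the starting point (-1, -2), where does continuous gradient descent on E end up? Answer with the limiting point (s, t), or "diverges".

(-2, 1)

E is separable, so gradient descent decouples: s follows -∂E/∂s, t follows -∂E/∂t.
∂E/∂s = -18(s - 1)(s + 2); at s=-1 this is 36, so s decreases.
∂E/∂t = 3(t - 1)(t + 3); at t=-2 this is -9, so t increases.
s converges to its nearest critical value -2 (a local min of the s-part); t converges to 1. The iterate converges to (-2, 1).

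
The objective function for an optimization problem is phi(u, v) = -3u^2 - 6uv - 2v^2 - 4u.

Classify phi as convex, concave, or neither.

phi is quadratic, so its Hessian is the constant matrix H = [[-6, -6], [-6, -4]].
det(H) = -12, tr(H) = -10.
det(H) < 0, so H is indefinite: neither convex nor concave.

neither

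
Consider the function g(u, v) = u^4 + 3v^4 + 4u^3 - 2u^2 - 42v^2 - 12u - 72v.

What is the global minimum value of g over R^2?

g(u,v) separates as P(u) + Q(v), so its minimum is min P + min Q.
P'(u) = 4(u - 1)(u + 1)(u + 3) vanishes at u ∈ {-3, -1, 1}; Q'(v) = 12(v - 3)(v + 1)(v + 2) vanishes at v ∈ {-2, -1, 3}.
Local minima of P (where P''>0): P(-3)=-9, P(1)=-9. Local minima of Q: Q(-2)=24, Q(3)=-351.
So the global minimum of g is P(-3) + Q(3) = -9 − 351 = -360, attained at (-3, 3).

-360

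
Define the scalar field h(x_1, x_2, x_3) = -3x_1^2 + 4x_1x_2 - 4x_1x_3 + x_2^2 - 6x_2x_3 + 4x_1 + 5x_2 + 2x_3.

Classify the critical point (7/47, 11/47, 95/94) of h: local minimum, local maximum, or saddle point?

saddle point

The Hessian is constant: H = [[-6, 4, -4], [4, 2, -6], [-4, -6, 0]].
Leading principal minors: Δ₁ = -6, Δ₂ = -28, Δ₃ = 376.
The minors fit neither the all-positive nor the alternating-sign pattern, so H is indefinite: a saddle point.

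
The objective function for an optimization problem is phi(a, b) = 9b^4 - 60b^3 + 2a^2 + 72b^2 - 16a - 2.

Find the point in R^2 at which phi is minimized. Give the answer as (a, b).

(4, 4)

phi(a,b) separates as P(a) + Q(b) − 2, so its minimum is min P + min Q − 2.
P'(a) = 4a - 16 vanishes at a ∈ {4}; Q'(b) = 36b(b - 4)(b - 1) vanishes at b ∈ {0, 1, 4}.
Local minima of P (where P''>0): P(4)=-32. Local minima of Q: Q(0)=0, Q(4)=-384.
So the global minimum of phi is P(4) + Q(4) − 2 = -32 − 384 − 2 = -418, attained at (4, 4).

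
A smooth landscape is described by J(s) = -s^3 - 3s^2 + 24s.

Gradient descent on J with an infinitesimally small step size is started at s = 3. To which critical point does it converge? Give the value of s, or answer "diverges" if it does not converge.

diverges

J'(s) = -3(s - 2)(s + 4), so J'(3) = -21.
Gradient descent moves in the -J' direction, i.e. s is increasing.
There is no critical point above s=3, and J' keeps the same sign, so the iterate runs off to +∞.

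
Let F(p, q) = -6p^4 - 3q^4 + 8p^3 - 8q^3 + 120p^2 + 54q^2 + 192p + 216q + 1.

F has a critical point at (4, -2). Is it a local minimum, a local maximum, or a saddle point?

saddle point

The mixed partial ∂²F/∂p∂q is 0, so the Hessian at any point is diag(F_pp, F_qq) = diag(24(-3p^2 + 2p + 10), 12(-3q^2 - 4q + 9)).
At (4, -2): H = diag(-720, 60).
The eigenvalues have opposite signs, so H is indefinite: a saddle point.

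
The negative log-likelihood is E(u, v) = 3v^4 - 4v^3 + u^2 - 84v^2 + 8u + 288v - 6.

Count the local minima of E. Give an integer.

E separates as a function of u plus a function of v, so ∇E=0 decouples.
∂E/∂u = 2(u + 4) = 0 at u ∈ {-4}; ∂E/∂v = 12(v - 3)(v - 2)(v + 4) = 0 at v ∈ {-4, 2, 3}.
The Hessian is diagonal: diag(E_uu, E_vv). Second derivatives: E_uu(-4)=2; E_vv(-4)=504, E_vv(2)=-72, E_vv(3)=84.
Local minima occur where both diagonal entries positive: (-4, -4), (-4, 3). Count: 2.

2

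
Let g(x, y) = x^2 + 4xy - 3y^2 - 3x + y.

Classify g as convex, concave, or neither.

neither

g is quadratic, so its Hessian is the constant matrix H = [[2, 4], [4, -6]].
det(H) = -28, tr(H) = -4.
det(H) < 0, so H is indefinite: neither convex nor concave.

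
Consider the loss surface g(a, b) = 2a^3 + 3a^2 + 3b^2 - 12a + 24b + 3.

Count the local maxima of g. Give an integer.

0

g separates as a function of a plus a function of b, so ∇g=0 decouples.
∂g/∂a = 6(a - 1)(a + 2) = 0 at a ∈ {-2, 1}; ∂g/∂b = 6(b + 4) = 0 at b ∈ {-4}.
The Hessian is diagonal: diag(g_aa, g_bb). Second derivatives: g_aa(-2)=-18, g_aa(1)=18; g_bb(-4)=6.
Local maxima occur where both diagonal entries negative: none. Count: 0.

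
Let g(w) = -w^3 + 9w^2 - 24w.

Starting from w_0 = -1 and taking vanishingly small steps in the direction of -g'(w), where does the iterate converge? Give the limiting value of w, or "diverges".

2

g'(w) = -3(w - 4)(w - 2), so g'(-1) = -45.
Gradient descent moves in the -g' direction, i.e. w is increasing.
The nearest critical point in that direction is w = 2, where g'' = 6 > 0 (a local minimum). The iterate converges there.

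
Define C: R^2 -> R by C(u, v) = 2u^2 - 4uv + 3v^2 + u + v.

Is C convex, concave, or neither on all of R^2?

convex

C is quadratic, so its Hessian is the constant matrix H = [[4, -4], [-4, 6]].
det(H) = 8, tr(H) = 10.
det(H) > 0 and tr(H) > 0, so H is positive definite everywhere: convex.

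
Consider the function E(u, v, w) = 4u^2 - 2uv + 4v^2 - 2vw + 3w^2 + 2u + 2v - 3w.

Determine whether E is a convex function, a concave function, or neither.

E is quadratic, so its Hessian is the constant matrix H = [[8, -2, 0], [-2, 8, -2], [0, -2, 6]].
Leading principal minors: 8, 60, 328.
All positive ⇒ H ≻ 0 ⇒ convex.

convex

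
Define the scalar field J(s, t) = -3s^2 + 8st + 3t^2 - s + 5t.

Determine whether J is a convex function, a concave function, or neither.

neither

J is quadratic, so its Hessian is the constant matrix H = [[-6, 8], [8, 6]].
det(H) = -100, tr(H) = 0.
det(H) < 0, so H is indefinite: neither convex nor concave.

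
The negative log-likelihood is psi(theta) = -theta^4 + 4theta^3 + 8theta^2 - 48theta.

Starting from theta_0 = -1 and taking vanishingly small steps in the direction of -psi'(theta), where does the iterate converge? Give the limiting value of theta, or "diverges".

2

psi'(theta) = -4(theta - 3)(theta - 2)(theta + 2), so psi'(-1) = -48.
Gradient descent moves in the -psi' direction, i.e. theta is increasing.
The nearest critical point in that direction is theta = 2, where psi'' = 16 > 0 (a local minimum). The iterate converges there.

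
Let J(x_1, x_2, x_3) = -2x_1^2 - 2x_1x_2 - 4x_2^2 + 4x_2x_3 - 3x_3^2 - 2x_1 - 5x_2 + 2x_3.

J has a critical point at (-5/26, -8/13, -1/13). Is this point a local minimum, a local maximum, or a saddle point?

local maximum

The Hessian is constant: H = [[-4, -2, 0], [-2, -8, 4], [0, 4, -6]].
Leading principal minors: Δ₁ = -4, Δ₂ = 28, Δ₃ = -104.
The minors alternate sign starting negative (−, +, −), so H is negative definite: a local maximum.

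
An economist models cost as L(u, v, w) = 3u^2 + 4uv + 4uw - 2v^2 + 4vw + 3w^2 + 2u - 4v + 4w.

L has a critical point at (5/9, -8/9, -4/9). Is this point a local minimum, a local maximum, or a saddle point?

The Hessian is constant: H = [[6, 4, 4], [4, -4, 4], [4, 4, 6]].
Leading principal minors: Δ₁ = 6, Δ₂ = -40, Δ₃ = -144.
The minors fit neither the all-positive nor the alternating-sign pattern, so H is indefinite: a saddle point.

saddle point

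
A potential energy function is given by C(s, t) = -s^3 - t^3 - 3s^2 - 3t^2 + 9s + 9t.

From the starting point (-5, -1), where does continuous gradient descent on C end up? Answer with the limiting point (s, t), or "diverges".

(-3, -3)

C is separable, so gradient descent decouples: s follows -∂C/∂s, t follows -∂C/∂t.
∂C/∂s = -3(s - 1)(s + 3); at s=-5 this is -36, so s increases.
∂C/∂t = -3(t - 1)(t + 3); at t=-1 this is 12, so t decreases.
s converges to its nearest critical value -3 (a local min of the s-part); t converges to -3. The iterate converges to (-3, -3).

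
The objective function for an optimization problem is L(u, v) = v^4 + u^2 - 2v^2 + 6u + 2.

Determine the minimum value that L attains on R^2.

-8

L(u,v) separates as P(u) + Q(v) + 2, so its minimum is min P + min Q + 2.
P'(u) = 2u + 6 vanishes at u ∈ {-3}; Q'(v) = 4v(v - 1)(v + 1) vanishes at v ∈ {-1, 0, 1}.
Local minima of P (where P''>0): P(-3)=-9. Local minima of Q: Q(-1)=-1, Q(1)=-1.
So the global minimum of L is P(-3) + Q(-1) + 2 = -9 − 1 + 2 = -8, attained at (-3, -1).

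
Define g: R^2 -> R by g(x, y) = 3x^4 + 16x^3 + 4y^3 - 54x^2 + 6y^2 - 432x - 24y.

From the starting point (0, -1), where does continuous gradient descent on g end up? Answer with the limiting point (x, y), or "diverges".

(3, 1)

g is separable, so gradient descent decouples: x follows -∂g/∂x, y follows -∂g/∂y.
∂g/∂x = 12(x - 3)(x + 3)(x + 4); at x=0 this is -432, so x increases.
∂g/∂y = 12(y - 1)(y + 2); at y=-1 this is -24, so y increases.
x converges to its nearest critical value 3 (a local min of the x-part); y converges to 1. The iterate converges to (3, 1).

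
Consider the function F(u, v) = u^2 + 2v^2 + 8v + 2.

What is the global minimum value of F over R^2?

F(u,v) separates as P(u) + Q(v) + 2, so its minimum is min P + min Q + 2.
P'(u) = 2u vanishes at u ∈ {0}; Q'(v) = 4v + 8 vanishes at v ∈ {-2}.
Local minima of P (where P''>0): P(0)=0. Local minima of Q: Q(-2)=-8.
So the global minimum of F is P(0) + Q(-2) + 2 = 0 − 8 + 2 = -6, attained at (0, -2).

-6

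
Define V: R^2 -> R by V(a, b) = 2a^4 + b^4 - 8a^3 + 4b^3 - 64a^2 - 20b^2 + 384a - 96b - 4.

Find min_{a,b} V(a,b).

-1819

V(a,b) separates as P(a) + Q(b) − 4, so its minimum is min P + min Q − 4.
P'(a) = 8(a - 4)(a - 3)(a + 4) vanishes at a ∈ {-4, 3, 4}; Q'(b) = 4(b - 3)(b + 2)(b + 4) vanishes at b ∈ {-4, -2, 3}.
Local minima of P (where P''>0): P(-4)=-1536, P(4)=512. Local minima of Q: Q(-4)=64, Q(3)=-279.
So the global minimum of V is P(-4) + Q(3) − 4 = -1536 − 279 − 4 = -1819, attained at (-4, 3).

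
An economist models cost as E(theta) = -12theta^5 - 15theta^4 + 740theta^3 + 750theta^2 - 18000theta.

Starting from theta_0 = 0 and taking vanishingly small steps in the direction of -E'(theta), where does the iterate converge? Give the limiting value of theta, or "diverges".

3

E'(theta) = -60(theta - 5)(theta - 3)(theta + 4)(theta + 5), so E'(0) = -18000.
Gradient descent moves in the -E' direction, i.e. theta is increasing.
The nearest critical point in that direction is theta = 3, where E'' = 6720 > 0 (a local minimum). The iterate converges there.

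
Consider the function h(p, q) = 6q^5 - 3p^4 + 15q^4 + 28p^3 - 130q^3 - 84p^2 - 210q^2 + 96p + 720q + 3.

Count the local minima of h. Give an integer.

h separates as a function of p plus a function of q, so ∇h=0 decouples.
∂h/∂p = -12(p - 4)(p - 2)(p - 1) = 0 at p ∈ {1, 2, 4}; ∂h/∂q = 30(q - 3)(q - 1)(q + 2)(q + 4) = 0 at q ∈ {-4, -2, 1, 3}.
The Hessian is diagonal: diag(h_pp, h_qq). Second derivatives: h_pp(1)=-36, h_pp(2)=24, h_pp(4)=-72; h_qq(-4)=-2100, h_qq(-2)=900, h_qq(1)=-900, h_qq(3)=2100.
Local minima occur where both diagonal entries positive: (2, -2), (2, 3). Count: 2.

2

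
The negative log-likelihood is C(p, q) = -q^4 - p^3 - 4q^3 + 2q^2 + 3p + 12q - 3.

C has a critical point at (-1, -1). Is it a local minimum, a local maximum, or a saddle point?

The mixed partial ∂²C/∂p∂q is 0, so the Hessian at any point is diag(C_pp, C_qq) = diag(-6p, 4(-3q^2 - 6q + 1)).
At (-1, -1): H = diag(6, 16).
Both eigenvalues are positive, so H is positive definite: a local minimum.

local minimum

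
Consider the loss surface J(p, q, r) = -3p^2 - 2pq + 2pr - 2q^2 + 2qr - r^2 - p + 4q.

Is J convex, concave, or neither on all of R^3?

concave

J is quadratic, so its Hessian is the constant matrix H = [[-6, -2, 2], [-2, -4, 2], [2, 2, -2]].
Leading principal minors: -6, 20, -16.
Signs alternate −, +, − ⇒ H ≺ 0 ⇒ concave.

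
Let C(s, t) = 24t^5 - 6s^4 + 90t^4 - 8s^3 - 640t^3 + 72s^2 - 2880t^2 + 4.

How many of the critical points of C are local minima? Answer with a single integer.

2

C separates as a function of s plus a function of t, so ∇C=0 decouples.
∂C/∂s = -24s(s - 2)(s + 3) = 0 at s ∈ {-3, 0, 2}; ∂C/∂t = 120t(t - 4)(t + 3)(t + 4) = 0 at t ∈ {-4, -3, 0, 4}.
The Hessian is diagonal: diag(C_ss, C_tt). Second derivatives: C_ss(-3)=-360, C_ss(0)=144, C_ss(2)=-240; C_tt(-4)=-3840, C_tt(-3)=2520, C_tt(0)=-5760, C_tt(4)=26880.
Local minima occur where both diagonal entries positive: (0, -3), (0, 4). Count: 2.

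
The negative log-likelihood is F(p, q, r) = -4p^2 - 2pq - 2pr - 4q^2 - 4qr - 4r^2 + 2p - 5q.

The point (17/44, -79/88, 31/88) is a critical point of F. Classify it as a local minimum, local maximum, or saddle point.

local maximum

The Hessian is constant: H = [[-8, -2, -2], [-2, -8, -4], [-2, -4, -8]].
Leading principal minors: Δ₁ = -8, Δ₂ = 60, Δ₃ = -352.
The minors alternate sign starting negative (−, +, −), so H is negative definite: a local maximum.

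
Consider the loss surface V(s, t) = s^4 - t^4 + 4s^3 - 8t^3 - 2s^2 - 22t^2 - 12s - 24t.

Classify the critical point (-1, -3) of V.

The mixed partial ∂²V/∂s∂t is 0, so the Hessian at any point is diag(V_ss, V_tt) = diag(4(3s^2 + 6s - 1), -4(3t^2 + 12t + 11)).
At (-1, -3): H = diag(-16, -8).
Both eigenvalues are negative, so H is negative definite: a local maximum.

local maximum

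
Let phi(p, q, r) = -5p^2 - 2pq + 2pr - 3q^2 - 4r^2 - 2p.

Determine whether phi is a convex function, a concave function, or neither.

phi is quadratic, so its Hessian is the constant matrix H = [[-10, -2, 2], [-2, -6, 0], [2, 0, -8]].
Leading principal minors: -10, 56, -424.
Signs alternate −, +, − ⇒ H ≺ 0 ⇒ concave.

concave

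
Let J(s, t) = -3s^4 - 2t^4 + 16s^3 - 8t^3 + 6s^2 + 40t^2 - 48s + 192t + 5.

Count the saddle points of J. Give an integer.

4

J separates as a function of s plus a function of t, so ∇J=0 decouples.
∂J/∂s = -12(s - 4)(s - 1)(s + 1) = 0 at s ∈ {-1, 1, 4}; ∂J/∂t = -8(t - 3)(t + 2)(t + 4) = 0 at t ∈ {-4, -2, 3}.
The Hessian is diagonal: diag(J_ss, J_tt). Second derivatives: J_ss(-1)=-120, J_ss(1)=72, J_ss(4)=-180; J_tt(-4)=-112, J_tt(-2)=80, J_tt(3)=-280.
Saddle points occur where the two diagonal entries have opposite signs: (-1, -2), (1, -4), (1, 3), (4, -2). Count: 4.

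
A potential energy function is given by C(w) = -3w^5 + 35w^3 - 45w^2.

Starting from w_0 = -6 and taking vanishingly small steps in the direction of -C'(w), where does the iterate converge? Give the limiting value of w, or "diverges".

-3

C'(w) = -15w(w - 2)(w - 1)(w + 3), so C'(-6) = -15120.
Gradient descent moves in the -C' direction, i.e. w is increasing.
The nearest critical point in that direction is w = -3, where C'' = 900 > 0 (a local minimum). The iterate converges there.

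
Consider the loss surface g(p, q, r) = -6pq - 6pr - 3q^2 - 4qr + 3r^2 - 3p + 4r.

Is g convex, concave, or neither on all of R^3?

g is quadratic, so its Hessian is the constant matrix H = [[0, -6, -6], [-6, -6, -4], [-6, -4, 6]].
Leading principal minors: 0, -36, -288.
Neither pattern holds ⇒ H is indefinite ⇒ neither convex nor concave.

neither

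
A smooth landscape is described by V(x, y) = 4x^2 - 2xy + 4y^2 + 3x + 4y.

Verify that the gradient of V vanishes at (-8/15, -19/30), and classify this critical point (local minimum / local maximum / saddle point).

local minimum

∇V = (8x - 2y + 3, -2x + 8y + 4); substituting (-8/15, -19/30) gives ∇V = (0, 0), so (-8/15, -19/30) is indeed a critical point.
The Hessian of V is constant: H = [[8, -2], [-2, 8]].
det(H) = 8·8 − (-2)² = 60.
det(H) > 0 and tr(H) = 16 > 0, so H is positive definite and the point is a local minimum.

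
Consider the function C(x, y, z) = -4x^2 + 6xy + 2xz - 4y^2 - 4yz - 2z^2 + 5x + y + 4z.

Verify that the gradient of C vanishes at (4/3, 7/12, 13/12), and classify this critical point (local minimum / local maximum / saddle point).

∇C = (-8x + 6y + 2z + 5, 6x - 8y - 4z + 1, 2x - 4y - 4z + 4); substituting (4/3, 7/12, 13/12) gives ∇C = (0, 0, 0), so (4/3, 7/12, 13/12) is indeed a critical point.
The Hessian is constant: H = [[-8, 6, 2], [6, -8, -4], [2, -4, -4]].
Leading principal minors: Δ₁ = -8, Δ₂ = 28, Δ₃ = -48.
The minors alternate sign starting negative (−, +, −), so H is negative definite: a local maximum.

local maximum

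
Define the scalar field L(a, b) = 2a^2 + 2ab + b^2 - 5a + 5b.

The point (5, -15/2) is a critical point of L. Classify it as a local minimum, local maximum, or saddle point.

The Hessian of L is constant: H = [[4, 2], [2, 2]].
det(H) = 4·2 − 2² = 4.
det(H) > 0 and tr(H) = 6 > 0, so H is positive definite and the point is a local minimum.

local minimum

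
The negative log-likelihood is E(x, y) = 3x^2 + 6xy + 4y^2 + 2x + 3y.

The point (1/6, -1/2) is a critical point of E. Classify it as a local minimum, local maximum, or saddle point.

local minimum

The Hessian of E is constant: H = [[6, 6], [6, 8]].
det(H) = 6·8 − 6² = 12.
det(H) > 0 and tr(H) = 14 > 0, so H is positive definite and the point is a local minimum.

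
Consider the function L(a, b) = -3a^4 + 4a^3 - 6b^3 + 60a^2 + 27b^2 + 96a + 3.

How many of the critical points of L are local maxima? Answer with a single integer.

2

L separates as a function of a plus a function of b, so ∇L=0 decouples.
∂L/∂a = -12(a - 4)(a + 1)(a + 2) = 0 at a ∈ {-2, -1, 4}; ∂L/∂b = -18b(b - 3) = 0 at b ∈ {0, 3}.
The Hessian is diagonal: diag(L_aa, L_bb). Second derivatives: L_aa(-2)=-72, L_aa(-1)=60, L_aa(4)=-360; L_bb(0)=54, L_bb(3)=-54.
Local maxima occur where both diagonal entries negative: (-2, 3), (4, 3). Count: 2.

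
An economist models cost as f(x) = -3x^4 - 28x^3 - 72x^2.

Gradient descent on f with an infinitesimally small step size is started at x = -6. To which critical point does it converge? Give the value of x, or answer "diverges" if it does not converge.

diverges

f'(x) = -12x(x + 3)(x + 4), so f'(-6) = 432.
Gradient descent moves in the -f' direction, i.e. x is decreasing.
There is no critical point below x=-6, and f' keeps the same sign, so the iterate runs off to −∞.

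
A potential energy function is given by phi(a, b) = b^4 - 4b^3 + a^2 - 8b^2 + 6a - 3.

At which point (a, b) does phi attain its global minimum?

(-3, 4)

phi(a,b) separates as P(a) + Q(b) − 3, so its minimum is min P + min Q − 3.
P'(a) = 2a + 6 vanishes at a ∈ {-3}; Q'(b) = 4b(b - 4)(b + 1) vanishes at b ∈ {-1, 0, 4}.
Local minima of P (where P''>0): P(-3)=-9. Local minima of Q: Q(-1)=-3, Q(4)=-128.
So the global minimum of phi is P(-3) + Q(4) − 3 = -9 − 128 − 3 = -140, attained at (-3, 4).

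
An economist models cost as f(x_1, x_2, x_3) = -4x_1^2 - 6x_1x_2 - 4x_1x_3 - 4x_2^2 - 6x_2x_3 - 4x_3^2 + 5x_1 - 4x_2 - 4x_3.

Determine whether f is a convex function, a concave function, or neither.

concave

f is quadratic, so its Hessian is the constant matrix H = [[-8, -6, -4], [-6, -8, -6], [-4, -6, -8]].
Leading principal minors: -8, 28, -96.
Signs alternate −, +, − ⇒ H ≺ 0 ⇒ concave.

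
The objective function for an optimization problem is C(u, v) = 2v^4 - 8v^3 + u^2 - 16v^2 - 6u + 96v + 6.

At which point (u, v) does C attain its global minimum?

(3, -2)

C(u,v) separates as P(u) + Q(v) + 6, so its minimum is min P + min Q + 6.
P'(u) = 2u - 6 vanishes at u ∈ {3}; Q'(v) = 8(v - 3)(v - 2)(v + 2) vanishes at v ∈ {-2, 2, 3}.
Local minima of P (where P''>0): P(3)=-9. Local minima of Q: Q(-2)=-160, Q(3)=90.
So the global minimum of C is P(3) + Q(-2) + 6 = -9 − 160 + 6 = -163, attained at (3, -2).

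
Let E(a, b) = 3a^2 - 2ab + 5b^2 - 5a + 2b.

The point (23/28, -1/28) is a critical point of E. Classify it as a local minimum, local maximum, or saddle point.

local minimum

The Hessian of E is constant: H = [[6, -2], [-2, 10]].
det(H) = 6·10 − (-2)² = 56.
det(H) > 0 and tr(H) = 16 > 0, so H is positive definite and the point is a local minimum.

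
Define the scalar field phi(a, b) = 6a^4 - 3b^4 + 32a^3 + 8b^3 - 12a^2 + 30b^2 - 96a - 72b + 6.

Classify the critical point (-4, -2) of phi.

The mixed partial ∂²phi/∂a∂b is 0, so the Hessian at any point is diag(phi_aa, phi_bb) = diag(24(3a^2 + 8a - 1), 12(-3b^2 + 4b + 5)).
At (-4, -2): H = diag(360, -180).
The eigenvalues have opposite signs, so H is indefinite: a saddle point.

saddle point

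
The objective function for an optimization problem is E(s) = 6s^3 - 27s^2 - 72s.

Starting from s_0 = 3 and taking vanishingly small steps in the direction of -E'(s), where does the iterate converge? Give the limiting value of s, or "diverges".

E'(s) = 18(s - 4)(s + 1), so E'(3) = -72.
Gradient descent moves in the -E' direction, i.e. s is increasing.
The nearest critical point in that direction is s = 4, where E'' = 90 > 0 (a local minimum). The iterate converges there.

4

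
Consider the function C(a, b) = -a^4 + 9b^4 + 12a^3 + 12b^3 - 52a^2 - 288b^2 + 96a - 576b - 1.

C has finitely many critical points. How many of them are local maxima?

C separates as a function of a plus a function of b, so ∇C=0 decouples.
∂C/∂a = -4(a - 4)(a - 3)(a - 2) = 0 at a ∈ {2, 3, 4}; ∂C/∂b = 36(b - 4)(b + 1)(b + 4) = 0 at b ∈ {-4, -1, 4}.
The Hessian is diagonal: diag(C_aa, C_bb). Second derivatives: C_aa(2)=-8, C_aa(3)=4, C_aa(4)=-8; C_bb(-4)=864, C_bb(-1)=-540, C_bb(4)=1440.
Local maxima occur where both diagonal entries negative: (2, -1), (4, -1). Count: 2.

2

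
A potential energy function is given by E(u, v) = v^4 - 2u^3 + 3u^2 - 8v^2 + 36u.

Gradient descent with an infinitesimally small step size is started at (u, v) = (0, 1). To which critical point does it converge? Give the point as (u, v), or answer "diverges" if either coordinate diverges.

(-2, 2)

E is separable, so gradient descent decouples: u follows -∂E/∂u, v follows -∂E/∂v.
∂E/∂u = -6(u - 3)(u + 2); at u=0 this is 36, so u decreases.
∂E/∂v = 4v(v - 2)(v + 2); at v=1 this is -12, so v increases.
u converges to its nearest critical value -2 (a local min of the u-part); v converges to 2. The iterate converges to (-2, 2).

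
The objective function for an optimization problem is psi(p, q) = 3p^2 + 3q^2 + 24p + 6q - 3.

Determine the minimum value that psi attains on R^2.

-54

psi(p,q) separates as A(p) + B(q) − 3, so its minimum is min A + min B − 3.
A'(p) = 6p + 24 vanishes at p ∈ {-4}; B'(q) = 6q + 6 vanishes at q ∈ {-1}.
Local minima of A (where A''>0): A(-4)=-48. Local minima of B: B(-1)=-3.
So the global minimum of psi is A(-4) + B(-1) − 3 = -48 − 3 − 3 = -54, attained at (-4, -1).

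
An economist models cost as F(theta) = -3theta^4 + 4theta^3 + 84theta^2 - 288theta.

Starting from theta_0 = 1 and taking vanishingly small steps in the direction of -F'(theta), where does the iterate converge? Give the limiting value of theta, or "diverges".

2

F'(theta) = -12(theta - 3)(theta - 2)(theta + 4), so F'(1) = -120.
Gradient descent moves in the -F' direction, i.e. theta is increasing.
The nearest critical point in that direction is theta = 2, where F'' = 72 > 0 (a local minimum). The iterate converges there.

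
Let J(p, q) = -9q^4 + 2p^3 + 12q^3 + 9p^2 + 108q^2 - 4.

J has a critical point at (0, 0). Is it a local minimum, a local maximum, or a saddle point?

The mixed partial ∂²J/∂p∂q is 0, so the Hessian at any point is diag(J_pp, J_qq) = diag(6(2p + 3), 36(-3q^2 + 2q + 6)).
At (0, 0): H = diag(18, 216).
Both eigenvalues are positive, so H is positive definite: a local minimum.

local minimum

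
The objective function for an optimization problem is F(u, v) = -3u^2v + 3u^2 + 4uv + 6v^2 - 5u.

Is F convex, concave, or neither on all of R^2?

The term -3u^2v is cubic, so the Hessian is not constant.
∂²F/∂u² = -6v + 6, which takes both signs as v varies (negative for sufficiently large v). A diagonal entry of the Hessian changing sign means the Hessian is neither positive- nor negative-semidefinite on all of R^2.

neither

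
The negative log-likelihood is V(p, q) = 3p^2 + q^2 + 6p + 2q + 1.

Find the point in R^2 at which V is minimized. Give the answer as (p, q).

(-1, -1)

V(p,q) separates as A(p) + B(q) + 1, so its minimum is min A + min B + 1.
A'(p) = 6p + 6 vanishes at p ∈ {-1}; B'(q) = 2q + 2 vanishes at q ∈ {-1}.
Local minima of A (where A''>0): A(-1)=-3. Local minima of B: B(-1)=-1.
So the global minimum of V is A(-1) + B(-1) + 1 = -3 − 1 + 1 = -3, attained at (-1, -1).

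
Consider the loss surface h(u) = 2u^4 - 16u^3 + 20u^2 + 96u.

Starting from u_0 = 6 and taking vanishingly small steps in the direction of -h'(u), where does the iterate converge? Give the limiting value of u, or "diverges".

h'(u) = 8(u - 4)(u - 3)(u + 1), so h'(6) = 336.
Gradient descent moves in the -h' direction, i.e. u is decreasing.
The nearest critical point in that direction is u = 4, where h'' = 40 > 0 (a local minimum). The iterate converges there.

4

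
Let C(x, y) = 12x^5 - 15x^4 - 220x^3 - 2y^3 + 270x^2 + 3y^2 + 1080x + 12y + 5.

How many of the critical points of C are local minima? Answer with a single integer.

2

C separates as a function of x plus a function of y, so ∇C=0 decouples.
∂C/∂x = 60(x - 3)(x - 2)(x + 1)(x + 3) = 0 at x ∈ {-3, -1, 2, 3}; ∂C/∂y = -6(y - 2)(y + 1) = 0 at y ∈ {-1, 2}.
The Hessian is diagonal: diag(C_xx, C_yy). Second derivatives: C_xx(-3)=-3600, C_xx(-1)=1440, C_xx(2)=-900, C_xx(3)=1440; C_yy(-1)=18, C_yy(2)=-18.
Local minima occur where both diagonal entries positive: (-1, -1), (3, -1). Count: 2.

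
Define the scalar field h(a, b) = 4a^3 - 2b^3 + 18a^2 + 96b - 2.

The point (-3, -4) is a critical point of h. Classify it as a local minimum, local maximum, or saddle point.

saddle point

The mixed partial ∂²h/∂a∂b is 0, so the Hessian at any point is diag(h_aa, h_bb) = diag(12(2a + 3), -12b).
At (-3, -4): H = diag(-36, 48).
The eigenvalues have opposite signs, so H is indefinite: a saddle point.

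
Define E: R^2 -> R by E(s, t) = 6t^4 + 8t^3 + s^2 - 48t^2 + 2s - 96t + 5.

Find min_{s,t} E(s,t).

E(s,t) separates as P(s) + Q(t) + 5, so its minimum is min P + min Q + 5.
P'(s) = 2s + 2 vanishes at s ∈ {-1}; Q'(t) = 24(t - 2)(t + 1)(t + 2) vanishes at t ∈ {-2, -1, 2}.
Local minima of P (where P''>0): P(-1)=-1. Local minima of Q: Q(-2)=32, Q(2)=-224.
So the global minimum of E is P(-1) + Q(2) + 5 = -1 − 224 + 5 = -220, attained at (-1, 2).

-220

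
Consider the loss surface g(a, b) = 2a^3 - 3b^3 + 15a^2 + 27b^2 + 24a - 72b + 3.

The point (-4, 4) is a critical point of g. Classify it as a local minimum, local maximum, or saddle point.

The mixed partial ∂²g/∂a∂b is 0, so the Hessian at any point is diag(g_aa, g_bb) = diag(6(2a + 5), 18(-b + 3)).
At (-4, 4): H = diag(-18, -18).
Both eigenvalues are negative, so H is negative definite: a local maximum.

local maximum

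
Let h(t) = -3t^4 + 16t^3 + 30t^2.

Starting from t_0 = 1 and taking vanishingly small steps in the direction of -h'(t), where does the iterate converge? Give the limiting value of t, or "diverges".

h'(t) = -12t(t - 5)(t + 1), so h'(1) = 96.
Gradient descent moves in the -h' direction, i.e. t is decreasing.
The nearest critical point in that direction is t = 0, where h'' = 60 > 0 (a local minimum). The iterate converges there.

0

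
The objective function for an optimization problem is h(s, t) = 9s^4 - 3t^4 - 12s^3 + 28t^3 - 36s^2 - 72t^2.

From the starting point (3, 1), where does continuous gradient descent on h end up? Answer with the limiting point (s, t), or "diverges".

h is separable, so gradient descent decouples: s follows -∂h/∂s, t follows -∂h/∂t.
∂h/∂s = 36s(s - 2)(s + 1); at s=3 this is 432, so s decreases.
∂h/∂t = -12t(t - 4)(t - 3); at t=1 this is -72, so t increases.
s converges to its nearest critical value 2 (a local min of the s-part); t converges to 3. The iterate converges to (2, 3).

(2, 3)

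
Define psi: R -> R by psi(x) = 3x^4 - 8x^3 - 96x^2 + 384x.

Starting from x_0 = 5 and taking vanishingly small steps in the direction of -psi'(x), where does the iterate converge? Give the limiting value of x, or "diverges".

psi'(x) = 12(x - 4)(x - 2)(x + 4), so psi'(5) = 324.
Gradient descent moves in the -psi' direction, i.e. x is decreasing.
The nearest critical point in that direction is x = 4, where psi'' = 192 > 0 (a local minimum). The iterate converges there.

4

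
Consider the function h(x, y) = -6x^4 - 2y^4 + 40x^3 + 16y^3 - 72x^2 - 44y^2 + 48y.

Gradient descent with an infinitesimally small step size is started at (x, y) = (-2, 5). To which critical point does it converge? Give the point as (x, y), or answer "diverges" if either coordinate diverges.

diverges

h is separable, so gradient descent decouples: x follows -∂h/∂x, y follows -∂h/∂y.
∂h/∂x = -24x(x - 3)(x - 2); at x=-2 this is 960, so x decreases.
∂h/∂y = -8(y - 3)(y - 2)(y - 1); at y=5 this is -192, so y increases.
The x-coordinate has no critical point in that direction and runs off to infinity.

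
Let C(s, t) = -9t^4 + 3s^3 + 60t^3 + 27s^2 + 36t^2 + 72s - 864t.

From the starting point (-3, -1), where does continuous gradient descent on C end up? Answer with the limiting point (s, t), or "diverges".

(-2, 3)

C is separable, so gradient descent decouples: s follows -∂C/∂s, t follows -∂C/∂t.
∂C/∂s = 9(s + 2)(s + 4); at s=-3 this is -9, so s increases.
∂C/∂t = -36(t - 4)(t - 3)(t + 2); at t=-1 this is -720, so t increases.
s converges to its nearest critical value -2 (a local min of the s-part); t converges to 3. The iterate converges to (-2, 3).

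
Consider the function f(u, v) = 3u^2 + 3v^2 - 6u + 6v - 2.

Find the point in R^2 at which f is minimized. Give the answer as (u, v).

f(u,v) separates as P(u) + Q(v) − 2, so its minimum is min P + min Q − 2.
P'(u) = 6u - 6 vanishes at u ∈ {1}; Q'(v) = 6v + 6 vanishes at v ∈ {-1}.
Local minima of P (where P''>0): P(1)=-3. Local minima of Q: Q(-1)=-3.
So the global minimum of f is P(1) + Q(-1) − 2 = -3 − 3 − 2 = -8, attained at (1, -1).

(1, -1)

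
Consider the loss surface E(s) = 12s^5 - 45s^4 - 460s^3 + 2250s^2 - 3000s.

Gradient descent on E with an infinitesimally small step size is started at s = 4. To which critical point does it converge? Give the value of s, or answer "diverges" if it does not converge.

E'(s) = 60(s - 5)(s - 2)(s - 1)(s + 5), so E'(4) = -3240.
Gradient descent moves in the -E' direction, i.e. s is increasing.
The nearest critical point in that direction is s = 5, where E'' = 7200 > 0 (a local minimum). The iterate converges there.

5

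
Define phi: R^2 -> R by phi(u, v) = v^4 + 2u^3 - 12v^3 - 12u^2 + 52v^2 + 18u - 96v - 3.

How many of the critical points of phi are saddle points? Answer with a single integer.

phi separates as a function of u plus a function of v, so ∇phi=0 decouples.
∂phi/∂u = 6(u - 3)(u - 1) = 0 at u ∈ {1, 3}; ∂phi/∂v = 4(v - 4)(v - 3)(v - 2) = 0 at v ∈ {2, 3, 4}.
The Hessian is diagonal: diag(phi_uu, phi_vv). Second derivatives: phi_uu(1)=-12, phi_uu(3)=12; phi_vv(2)=8, phi_vv(3)=-4, phi_vv(4)=8.
Saddle points occur where the two diagonal entries have opposite signs: (1, 2), (1, 4), (3, 3). Count: 3.

3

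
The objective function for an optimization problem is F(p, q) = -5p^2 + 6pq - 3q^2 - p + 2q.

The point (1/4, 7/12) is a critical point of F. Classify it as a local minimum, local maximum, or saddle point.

The Hessian of F is constant: H = [[-10, 6], [6, -6]].
det(H) = (-10)·(-6) − 6² = 24.
det(H) > 0 and tr(H) = -16 < 0, so H is negative definite and the point is a local maximum.

local maximum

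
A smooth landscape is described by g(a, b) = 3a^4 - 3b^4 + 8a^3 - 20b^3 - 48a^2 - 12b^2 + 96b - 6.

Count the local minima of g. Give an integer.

g separates as a function of a plus a function of b, so ∇g=0 decouples.
∂g/∂a = 12a(a - 2)(a + 4) = 0 at a ∈ {-4, 0, 2}; ∂g/∂b = -12(b - 1)(b + 2)(b + 4) = 0 at b ∈ {-4, -2, 1}.
The Hessian is diagonal: diag(g_aa, g_bb). Second derivatives: g_aa(-4)=288, g_aa(0)=-96, g_aa(2)=144; g_bb(-4)=-120, g_bb(-2)=72, g_bb(1)=-180.
Local minima occur where both diagonal entries positive: (-4, -2), (2, -2). Count: 2.

2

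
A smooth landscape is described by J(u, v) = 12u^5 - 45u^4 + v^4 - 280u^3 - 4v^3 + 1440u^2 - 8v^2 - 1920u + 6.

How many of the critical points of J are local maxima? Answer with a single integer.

J separates as a function of u plus a function of v, so ∇J=0 decouples.
∂J/∂u = 60(u - 4)(u - 2)(u - 1)(u + 4) = 0 at u ∈ {-4, 1, 2, 4}; ∂J/∂v = 4v(v - 4)(v + 1) = 0 at v ∈ {-1, 0, 4}.
The Hessian is diagonal: diag(J_uu, J_vv). Second derivatives: J_uu(-4)=-14400, J_uu(1)=900, J_uu(2)=-720, J_uu(4)=2880; J_vv(-1)=20, J_vv(0)=-16, J_vv(4)=80.
Local maxima occur where both diagonal entries negative: (-4, 0), (2, 0). Count: 2.

2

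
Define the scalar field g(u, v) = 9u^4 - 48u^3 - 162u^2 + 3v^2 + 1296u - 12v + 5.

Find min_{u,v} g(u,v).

g(u,v) separates as P(u) + Q(v) + 5, so its minimum is min P + min Q + 5.
P'(u) = 36(u - 4)(u - 3)(u + 3) vanishes at u ∈ {-3, 3, 4}; Q'(v) = 6v - 12 vanishes at v ∈ {2}.
Local minima of P (where P''>0): P(-3)=-3321, P(4)=1824. Local minima of Q: Q(2)=-12.
So the global minimum of g is P(-3) + Q(2) + 5 = -3321 − 12 + 5 = -3328, attained at (-3, 2).

-3328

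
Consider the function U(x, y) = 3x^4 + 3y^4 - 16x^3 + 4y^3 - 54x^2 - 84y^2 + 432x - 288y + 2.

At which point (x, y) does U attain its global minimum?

U(x,y) separates as P(x) + Q(y) + 2, so its minimum is min P + min Q + 2.
P'(x) = 12(x - 4)(x - 3)(x + 3) vanishes at x ∈ {-3, 3, 4}; Q'(y) = 12(y - 4)(y + 2)(y + 3) vanishes at y ∈ {-3, -2, 4}.
Local minima of P (where P''>0): P(-3)=-1107, P(4)=608. Local minima of Q: Q(-3)=243, Q(4)=-1472.
So the global minimum of U is P(-3) + Q(4) + 2 = -1107 − 1472 + 2 = -2577, attained at (-3, 4).

(-3, 4)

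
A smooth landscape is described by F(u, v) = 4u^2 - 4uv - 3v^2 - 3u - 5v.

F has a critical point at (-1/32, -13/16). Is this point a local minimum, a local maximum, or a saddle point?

saddle point

The Hessian of F is constant: H = [[8, -4], [-4, -6]].
det(H) = 8·(-6) − (-4)² = -64.
Since det(H) < 0, H is indefinite and the critical point is a saddle point.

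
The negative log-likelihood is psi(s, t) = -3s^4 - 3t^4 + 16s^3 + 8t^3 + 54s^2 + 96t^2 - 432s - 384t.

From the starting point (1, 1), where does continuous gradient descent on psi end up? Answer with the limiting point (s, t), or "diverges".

(3, 2)

psi is separable, so gradient descent decouples: s follows -∂psi/∂s, t follows -∂psi/∂t.
∂psi/∂s = -12(s - 4)(s - 3)(s + 3); at s=1 this is -288, so s increases.
∂psi/∂t = -12(t - 4)(t - 2)(t + 4); at t=1 this is -180, so t increases.
s converges to its nearest critical value 3 (a local min of the s-part); t converges to 2. The iterate converges to (3, 2).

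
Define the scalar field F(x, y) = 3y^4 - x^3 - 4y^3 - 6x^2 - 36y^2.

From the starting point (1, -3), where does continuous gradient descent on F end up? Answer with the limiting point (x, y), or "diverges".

diverges

F is separable, so gradient descent decouples: x follows -∂F/∂x, y follows -∂F/∂y.
∂F/∂x = -3x(x + 4); at x=1 this is -15, so x increases.
∂F/∂y = 12y(y - 3)(y + 2); at y=-3 this is -216, so y increases.
The x-coordinate has no critical point in that direction and runs off to infinity.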